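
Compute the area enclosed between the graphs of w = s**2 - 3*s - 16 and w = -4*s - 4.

Set the curves equal: s**2 - 3*s - 16 = -4*s - 4, so s**2 + s - 12 = 0, which factors as (s - 3)*(s + 4) = 0. The curves meet at s = -4, 3.
On [-4, 3], w = -4*s - 4 is on top; that piece has area ∫[-4,3] (-(s**2 + s - 12)) ds = 343/6.

343/6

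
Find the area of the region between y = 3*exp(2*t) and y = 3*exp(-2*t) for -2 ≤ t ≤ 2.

The difference (3*exp(2*t)) - (3*exp(-2*t)) = 3*exp(2*t) - 3*exp(-2*t) changes sign at t = 0 inside [-2, 2], so split the integral there.
∫[-2,0] (3*exp(2*t) - 3*exp(-2*t)) dt = -3*exp(4)/2 - 3*exp(-4)/2 + 3; the area of that piece is -3 + 3*exp(-4)/2 + 3*exp(4)/2.
∫[0,2] (3*exp(2*t) - 3*exp(-2*t)) dt = -3 + 3*exp(-4)/2 + 3*exp(4)/2.
Total area = (-3 + 3*exp(-4)/2 + 3*exp(4)/2) + (-3 + 3*exp(-4)/2 + 3*exp(4)/2) = -6 + 3*exp(-4) + 3*exp(4).

-6 + 3*exp(-4) + 3*exp(4)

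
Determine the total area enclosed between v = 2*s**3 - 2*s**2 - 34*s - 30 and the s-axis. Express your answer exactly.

The curve meets the s-axis where 2*s**3 - 2*s**2 - 34*s - 30 = 0, i.e. 2*(s - 5)*(s + 1)*(s + 3) = 0, at s = -3, -1, 5.
On [-3, -1] the curve lies above the axis; ∫[-3,-1] (2*s**3 - 2*s**2 - 34*s - 30) ds = 56/3, giving area 56/3.
On [-1, 5] the curve lies below the axis; ∫[-1,5] (2*s**3 - 2*s**2 - 34*s - 30) ds = -360, giving area 360.
Total area = 56/3 + 360 = 1136/3.

1136/3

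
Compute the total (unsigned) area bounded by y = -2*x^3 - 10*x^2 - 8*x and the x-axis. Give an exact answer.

The curve meets the x-axis where -2*x^3 - 10*x^2 - 8*x = 0, i.e. -2*x*(x + 1)*(x + 4) = 0, at x = -4, -1, 0.
On [-4, -1] the curve lies below the axis; ∫[-4,-1] (-2*x^3 - 10*x^2 - 8*x) dx = -45/2, giving area 45/2.
On [-1, 0] the curve lies above the axis; ∫[-1,0] (-2*x^3 - 10*x^2 - 8*x) dx = 7/6, giving area 7/6.
Total area = 45/2 + 7/6 = 71/3.

71/3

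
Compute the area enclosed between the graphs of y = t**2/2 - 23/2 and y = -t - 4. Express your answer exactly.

128/3

Set the curves equal: t**2/2 - 23/2 = -t - 4, so t**2/2 + t - 15/2 = 0, which factors as (t - 3)*(t + 5)/2 = 0. The curves meet at t = -5, 3.
On [-5, 3], y = -t - 4 is on top; that piece has area ∫[-5,3] (-(t**2/2 + t - 15/2)) dt = 128/3.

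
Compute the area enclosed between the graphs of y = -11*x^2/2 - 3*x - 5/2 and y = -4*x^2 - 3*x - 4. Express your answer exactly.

Set the curves equal: -11*x^2/2 - 3*x - 5/2 = -4*x^2 - 3*x - 4, so -3*x^2/2 + 3/2 = 0, which factors as -3*(x - 1)*(x + 1)/2 = 0. The curves meet at x = -1, 1.
On [-1, 1], y = -11*x^2/2 - 3*x - 5/2 is on top; that piece has area ∫[-1,1] (-3*x^2/2 + 3/2) dx = 2.

2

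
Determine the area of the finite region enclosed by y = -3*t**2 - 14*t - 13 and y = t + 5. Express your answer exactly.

Set the curves equal: -3*t**2 - 14*t - 13 = t + 5, so -3*t**2 - 15*t - 18 = 0, which factors as -3*(t + 2)*(t + 3) = 0. The curves meet at t = -3, -2.
On [-3, -2], y = -3*t**2 - 14*t - 13 is on top; that piece has area ∫[-3,-2] (-3*t**2 - 15*t - 18) dt = 1/2.

1/2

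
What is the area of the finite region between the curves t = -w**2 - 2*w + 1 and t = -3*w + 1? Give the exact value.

Both boundary curves give t as a function of w, so integrate with respect to w. Setting them equal: -w**2 + w = 0, i.e. -w*(w - 1) = 0, so they meet at w = 0, 1.
For w in [0, 1], t = -w**2 - 2*w + 1 is on the right; area = ∫[0,1] (-w**2 + w) dw = 1/6.

1/6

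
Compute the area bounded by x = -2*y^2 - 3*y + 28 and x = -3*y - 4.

512/3

Both boundary curves give x as a function of y, so integrate with respect to y. Setting them equal: -2*y^2 + 32 = 0, i.e. -2*(y - 4)*(y + 4) = 0, so they meet at y = -4, 4.
For y in [-4, 4], x = -2*y^2 - 3*y + 28 is on the right; area = ∫[-4,4] (-2*y^2 + 32) dy = 512/3.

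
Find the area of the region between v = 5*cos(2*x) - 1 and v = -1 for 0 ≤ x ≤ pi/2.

The difference (5*cos(2*x) - 1) - (-1) = 5*cos(2*x) changes sign at x = pi/4 inside [0, pi/2], so split the integral there.
∫[0,pi/4] (5*cos(2*x)) dx = 5/2.
∫[pi/4,pi/2] (5*cos(2*x)) dx = -5/2; the area of that piece is 5/2.
Total area = 5/2 + 5/2 = 5.

5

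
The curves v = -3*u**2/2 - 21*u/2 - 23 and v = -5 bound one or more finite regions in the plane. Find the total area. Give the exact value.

1/4

Set the curves equal: -3*u**2/2 - 21*u/2 - 23 = -5, so -3*u**2/2 - 21*u/2 - 18 = 0, which factors as -3*(u + 3)*(u + 4)/2 = 0. The curves meet at u = -4, -3.
On [-4, -3], v = -3*u**2/2 - 21*u/2 - 23 is on top; that piece has area ∫[-4,-3] (-3*u**2/2 - 21*u/2 - 18) du = 1/4.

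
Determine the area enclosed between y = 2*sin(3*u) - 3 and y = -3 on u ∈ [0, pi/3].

On [0, pi/3], (2*sin(3*u) - 3) - (-3) = 2*sin(3*u) is ≥ 0 throughout, so the area is a single integral of |2*sin(3*u)|.
∫[0,pi/3] (2*sin(3*u)) du = 4/3.

4/3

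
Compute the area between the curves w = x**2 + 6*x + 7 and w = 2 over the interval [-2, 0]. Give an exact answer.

4

The difference (x**2 + 6*x + 7) - (2) = x**2 + 6*x + 5 changes sign at x = -1 inside [-2, 0], so split the integral there.
∫[-2,-1] (x**2 + 6*x + 5) dx = -5/3; the area of that piece is 5/3.
∫[-1,0] (x**2 + 6*x + 5) dx = 7/3.
Total area = 5/3 + 7/3 = 4.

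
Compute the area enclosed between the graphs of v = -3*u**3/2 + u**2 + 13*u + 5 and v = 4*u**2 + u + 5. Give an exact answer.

Set the curves equal: -3*u**3/2 + u**2 + 13*u + 5 = 4*u**2 + u + 5, so -3*u**3/2 - 3*u**2 + 12*u = 0, which factors as -3*u*(u - 2)*(u + 4)/2 = 0. The curves meet at u = -4, 0, 2.
On [-4, 0], v = 4*u**2 + u + 5 is on top; that piece has area ∫[-4,0] (-(-3*u**3/2 - 3*u**2 + 12*u)) du = 64.
On [0, 2], v = -3*u**3/2 + u**2 + 13*u + 5 is on top; that piece has area ∫[0,2] (-3*u**3/2 - 3*u**2 + 12*u) du = 10.
Total enclosed area = 64 + 10 = 74.

74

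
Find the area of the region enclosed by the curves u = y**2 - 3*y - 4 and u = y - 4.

Both boundary curves give u as a function of y, so integrate with respect to y. Setting them equal: y**2 - 4*y = 0, i.e. y*(y - 4) = 0, so they meet at y = 0, 4.
For y in [0, 4], u = y**2 - 3*y - 4 is on the left; area = ∫[0,4] (-(y**2 - 4*y)) dy = 32/3.

32/3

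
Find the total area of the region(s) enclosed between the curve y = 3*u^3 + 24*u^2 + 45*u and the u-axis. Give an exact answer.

The curve meets the u-axis where 3*u^3 + 24*u^2 + 45*u = 0, i.e. 3*u*(u + 3)*(u + 5) = 0, at u = -5, -3, 0.
On [-5, -3] the curve lies above the axis; ∫[-5,-3] (3*u^3 + 24*u^2 + 45*u) du = 16, giving area 16.
On [-3, 0] the curve lies below the axis; ∫[-3,0] (3*u^3 + 24*u^2 + 45*u) du = -189/4, giving area 189/4.
Total area = 16 + 189/4 = 253/4.

253/4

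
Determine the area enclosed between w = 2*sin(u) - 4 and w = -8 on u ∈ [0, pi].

On [0, pi], (2*sin(u) - 4) - (-8) = 2*sin(u) + 4 is ≥ 0 throughout, so the area is a single integral of |2*sin(u) + 4|.
∫[0,pi] (2*sin(u) + 4) du = 4 + 4*pi.

4 + 4*pi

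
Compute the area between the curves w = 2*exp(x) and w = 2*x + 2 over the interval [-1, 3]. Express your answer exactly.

On [-1, 3], (2*exp(x)) - (2*x + 2) = -2*x + 2*exp(x) - 2 is ≥ 0 throughout, so the area is a single integral of |-2*x + 2*exp(x) - 2|.
∫[-1,3] (-2*x + 2*exp(x) - 2) dx = -16 - 2*exp(-1) + 2*exp(3).

-16 - 2*exp(-1) + 2*exp(3)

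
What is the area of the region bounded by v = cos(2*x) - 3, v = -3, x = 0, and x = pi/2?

1

The difference (cos(2*x) - 3) - (-3) = cos(2*x) changes sign at x = pi/4 inside [0, pi/2], so split the integral there.
∫[0,pi/4] (cos(2*x)) dx = 1/2.
∫[pi/4,pi/2] (cos(2*x)) dx = -1/2; the area of that piece is 1/2.
Total area = 1/2 + 1/2 = 1.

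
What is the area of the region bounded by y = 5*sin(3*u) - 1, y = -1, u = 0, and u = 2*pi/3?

20/3

The difference (5*sin(3*u) - 1) - (-1) = 5*sin(3*u) changes sign at u = pi/3 inside [0, 2*pi/3], so split the integral there.
∫[0,pi/3] (5*sin(3*u)) du = 10/3.
∫[pi/3,2*pi/3] (5*sin(3*u)) du = -10/3; the area of that piece is 10/3.
Total area = 10/3 + 10/3 = 20/3.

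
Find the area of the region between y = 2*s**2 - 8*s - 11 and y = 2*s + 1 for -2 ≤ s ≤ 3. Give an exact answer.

The difference (2*s**2 - 8*s - 11) - (2*s + 1) = 2*s**2 - 10*s - 12 changes sign at s = -1 inside [-2, 3], so split the integral there.
∫[-2,-1] (2*s**2 - 10*s - 12) ds = 23/3.
∫[-1,3] (2*s**2 - 10*s - 12) ds = -208/3; the area of that piece is 208/3.
Total area = 23/3 + 208/3 = 77.

77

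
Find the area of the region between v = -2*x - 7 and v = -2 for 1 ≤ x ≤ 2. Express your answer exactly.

On [1, 2], (-2*x - 7) - (-2) = -2*x - 5 is ≤ 0 throughout, so the area is a single integral of |-2*x - 5|.
∫[1,2] (-2*x - 5) dx = -8; the area of that piece is 8.

8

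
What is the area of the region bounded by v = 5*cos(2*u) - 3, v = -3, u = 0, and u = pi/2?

5

The difference (5*cos(2*u) - 3) - (-3) = 5*cos(2*u) changes sign at u = pi/4 inside [0, pi/2], so split the integral there.
∫[0,pi/4] (5*cos(2*u)) du = 5/2.
∫[pi/4,pi/2] (5*cos(2*u)) du = -5/2; the area of that piece is 5/2.
Total area = 5/2 + 5/2 = 5.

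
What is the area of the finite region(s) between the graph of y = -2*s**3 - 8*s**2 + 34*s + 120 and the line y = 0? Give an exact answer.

3901/6

The curve meets the s-axis where -2*s**3 - 8*s**2 + 34*s + 120 = 0, i.e. -2*(s - 4)*(s + 3)*(s + 5) = 0, at s = -5, -3, 4.
On [-5, -3] the curve lies below the axis; ∫[-5,-3] (-2*s**3 - 8*s**2 + 34*s + 120) ds = -64/3, giving area 64/3.
On [-3, 4] the curve lies above the axis; ∫[-3,4] (-2*s**3 - 8*s**2 + 34*s + 120) ds = 3773/6, giving area 3773/6.
Total area = 64/3 + 3773/6 = 3901/6.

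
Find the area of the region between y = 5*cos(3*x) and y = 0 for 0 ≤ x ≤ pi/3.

The difference (5*cos(3*x)) - (0) = 5*cos(3*x) changes sign at x = pi/6 inside [0, pi/3], so split the integral there.
∫[0,pi/6] (5*cos(3*x)) dx = 5/3.
∫[pi/6,pi/3] (5*cos(3*x)) dx = -5/3; the area of that piece is 5/3.
Total area = 5/3 + 5/3 = 10/3.

10/3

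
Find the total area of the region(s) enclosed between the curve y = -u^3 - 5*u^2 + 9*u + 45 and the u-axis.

568/3

The curve meets the u-axis where -u^3 - 5*u^2 + 9*u + 45 = 0, i.e. -(u - 3)*(u + 3)*(u + 5) = 0, at u = -5, -3, 3.
On [-5, -3] the curve lies below the axis; ∫[-5,-3] (-u^3 - 5*u^2 + 9*u + 45) du = -28/3, giving area 28/3.
On [-3, 3] the curve lies above the axis; ∫[-3,3] (-u^3 - 5*u^2 + 9*u + 45) du = 180, giving area 180.
Total area = 28/3 + 180 = 568/3.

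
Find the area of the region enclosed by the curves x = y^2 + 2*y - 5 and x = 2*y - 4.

4/3

Both boundary curves give x as a function of y, so integrate with respect to y. Setting them equal: y^2 - 1 = 0, i.e. (y - 1)*(y + 1) = 0, so they meet at y = -1, 1.
For y in [-1, 1], x = y^2 + 2*y - 5 is on the left; area = ∫[-1,1] (-(y^2 - 1)) dy = 4/3.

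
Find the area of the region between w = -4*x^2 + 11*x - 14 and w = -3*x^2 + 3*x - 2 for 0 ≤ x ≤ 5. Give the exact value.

59/3

The difference (-4*x^2 + 11*x - 14) - (-3*x^2 + 3*x - 2) = -x^2 + 8*x - 12 changes sign at x = 2 inside [0, 5], so split the integral there.
∫[0,2] (-x^2 + 8*x - 12) dx = -32/3; the area of that piece is 32/3.
∫[2,5] (-x^2 + 8*x - 12) dx = 9.
Total area = 32/3 + 9 = 59/3.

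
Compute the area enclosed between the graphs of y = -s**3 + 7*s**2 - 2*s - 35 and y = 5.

Set the curves equal: -s**3 + 7*s**2 - 2*s - 35 = 5, so -s**3 + 7*s**2 - 2*s - 40 = 0, which factors as -(s - 5)*(s - 4)*(s + 2) = 0. The curves meet at s = -2, 4, 5.
On [-2, 4], y = 5 is on top; that piece has area ∫[-2,4] (-(-s**3 + 7*s**2 - 2*s - 40)) ds = 144.
On [4, 5], y = -s**3 + 7*s**2 - 2*s - 35 is on top; that piece has area ∫[4,5] (-s**3 + 7*s**2 - 2*s - 40) ds = 13/12.
Total enclosed area = 144 + 13/12 = 1741/12.

1741/12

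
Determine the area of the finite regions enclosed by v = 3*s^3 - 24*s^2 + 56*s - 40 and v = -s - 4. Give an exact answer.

Set the curves equal: 3*s^3 - 24*s^2 + 56*s - 40 = -s - 4, so 3*s^3 - 24*s^2 + 57*s - 36 = 0, which factors as 3*(s - 4)*(s - 3)*(s - 1) = 0. The curves meet at s = 1, 3, 4.
On [1, 3], v = 3*s^3 - 24*s^2 + 56*s - 40 is on top; that piece has area ∫[1,3] (3*s^3 - 24*s^2 + 57*s - 36) ds = 8.
On [3, 4], v = -s - 4 is on top; that piece has area ∫[3,4] (-(3*s^3 - 24*s^2 + 57*s - 36)) ds = 5/4.
Total enclosed area = 8 + 5/4 = 37/4.

37/4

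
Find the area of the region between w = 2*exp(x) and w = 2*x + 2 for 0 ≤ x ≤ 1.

On [0, 1], (2*exp(x)) - (2*x + 2) = -2*x + 2*exp(x) - 2 is ≥ 0 throughout, so the area is a single integral of |-2*x + 2*exp(x) - 2|.
∫[0,1] (-2*x + 2*exp(x) - 2) dx = -5 + 2*exp(1).

-5 + 2*exp(1)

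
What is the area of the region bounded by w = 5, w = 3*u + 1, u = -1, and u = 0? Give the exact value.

On [-1, 0], (5) - (3*u + 1) = -3*u + 4 is ≥ 0 throughout, so the area is a single integral of |-3*u + 4|.
∫[-1,0] (-3*u + 4) du = 11/2.

11/2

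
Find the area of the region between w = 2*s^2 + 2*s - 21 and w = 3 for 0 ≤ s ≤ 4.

The difference (2*s^2 + 2*s - 21) - (3) = 2*s^2 + 2*s - 24 changes sign at s = 3 inside [0, 4], so split the integral there.
∫[0,3] (2*s^2 + 2*s - 24) ds = -45; the area of that piece is 45.
∫[3,4] (2*s^2 + 2*s - 24) ds = 23/3.
Total area = 45 + 23/3 = 158/3.

158/3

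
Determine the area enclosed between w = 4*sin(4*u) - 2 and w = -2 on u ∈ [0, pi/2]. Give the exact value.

4

The difference (4*sin(4*u) - 2) - (-2) = 4*sin(4*u) changes sign at u = pi/4 inside [0, pi/2], so split the integral there.
∫[0,pi/4] (4*sin(4*u)) du = 2.
∫[pi/4,pi/2] (4*sin(4*u)) du = -2; the area of that piece is 2.
Total area = 2 + 2 = 4.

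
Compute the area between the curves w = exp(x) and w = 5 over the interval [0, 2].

The difference (exp(x)) - (5) = exp(x) - 5 changes sign at x = log(5) inside [0, 2], so split the integral there.
∫[0,log(5)] (exp(x) - 5) dx = 4 - log(3125); the area of that piece is -4 + log(3125).
∫[log(5),2] (exp(x) - 5) dx = -15 + exp(2) + 5*log(5).
Total area = (-4 + log(3125)) + (-15 + exp(2) + 5*log(5)) = -19 + exp(2) + 10*log(5).

-19 + exp(2) + 10*log(5)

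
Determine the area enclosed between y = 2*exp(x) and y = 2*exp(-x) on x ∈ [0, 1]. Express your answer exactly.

-4 + 2*exp(-1) + 2*exp(1)

On [0, 1], (2*exp(x)) - (2*exp(-x)) = 2*exp(x) - 2*exp(-x) is ≥ 0 throughout, so the area is a single integral of |2*exp(x) - 2*exp(-x)|.
∫[0,1] (2*exp(x) - 2*exp(-x)) dx = -4 + 2*exp(-1) + 2*exp(1).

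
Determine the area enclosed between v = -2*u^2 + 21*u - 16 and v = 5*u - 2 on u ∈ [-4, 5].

The difference (-2*u^2 + 21*u - 16) - (5*u - 2) = -2*u^2 + 16*u - 14 changes sign at u = 1 inside [-4, 5], so split the integral there.
∫[-4,1] (-2*u^2 + 16*u - 14) du = -700/3; the area of that piece is 700/3.
∫[1,5] (-2*u^2 + 16*u - 14) du = 160/3.
Total area = 700/3 + 160/3 = 860/3.

860/3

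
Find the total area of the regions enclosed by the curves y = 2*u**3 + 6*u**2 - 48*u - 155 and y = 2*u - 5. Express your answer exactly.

1048

Set the curves equal: 2*u**3 + 6*u**2 - 48*u - 155 = 2*u - 5, so 2*u**3 + 6*u**2 - 50*u - 150 = 0, which factors as 2*(u - 5)*(u + 3)*(u + 5) = 0. The curves meet at u = -5, -3, 5.
On [-5, -3], y = 2*u**3 + 6*u**2 - 48*u - 155 is on top; that piece has area ∫[-5,-3] (2*u**3 + 6*u**2 - 50*u - 150) du = 24.
On [-3, 5], y = 2*u - 5 is on top; that piece has area ∫[-3,5] (-(2*u**3 + 6*u**2 - 50*u - 150)) du = 1024.
Total enclosed area = 24 + 1024 = 1048.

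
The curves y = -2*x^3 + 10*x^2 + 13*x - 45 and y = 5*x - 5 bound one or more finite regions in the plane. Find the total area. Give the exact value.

Set the curves equal: -2*x^3 + 10*x^2 + 13*x - 45 = 5*x - 5, so -2*x^3 + 10*x^2 + 8*x - 40 = 0, which factors as -2*(x - 5)*(x - 2)*(x + 2) = 0. The curves meet at x = -2, 2, 5.
On [-2, 2], y = 5*x - 5 is on top; that piece has area ∫[-2,2] (-(-2*x^3 + 10*x^2 + 8*x - 40)) dx = 320/3.
On [2, 5], y = -2*x^3 + 10*x^2 + 13*x - 45 is on top; that piece has area ∫[2,5] (-2*x^3 + 10*x^2 + 8*x - 40) dx = 99/2.
Total enclosed area = 320/3 + 99/2 = 937/6.

937/6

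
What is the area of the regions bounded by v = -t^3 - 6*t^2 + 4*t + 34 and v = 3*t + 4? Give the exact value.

Set the curves equal: -t^3 - 6*t^2 + 4*t + 34 = 3*t + 4, so -t^3 - 6*t^2 + t + 30 = 0, which factors as -(t - 2)*(t + 3)*(t + 5) = 0. The curves meet at t = -5, -3, 2.
On [-5, -3], v = 3*t + 4 is on top; that piece has area ∫[-5,-3] (-(-t^3 - 6*t^2 + t + 30)) dt = 8.
On [-3, 2], v = -t^3 - 6*t^2 + 4*t + 34 is on top; that piece has area ∫[-3,2] (-t^3 - 6*t^2 + t + 30) dt = 375/4.
Total enclosed area = 8 + 375/4 = 407/4.

407/4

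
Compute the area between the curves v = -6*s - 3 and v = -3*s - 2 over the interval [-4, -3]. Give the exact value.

19/2

On [-4, -3], (-6*s - 3) - (-3*s - 2) = -3*s - 1 is ≥ 0 throughout, so the area is a single integral of |-3*s - 1|.
∫[-4,-3] (-3*s - 1) ds = 19/2.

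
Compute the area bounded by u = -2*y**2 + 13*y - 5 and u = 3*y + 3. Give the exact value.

9

Both boundary curves give u as a function of y, so integrate with respect to y. Setting them equal: -2*y**2 + 10*y - 8 = 0, i.e. -2*(y - 4)*(y - 1) = 0, so they meet at y = 1, 4.
For y in [1, 4], u = -2*y**2 + 13*y - 5 is on the right; area = ∫[1,4] (-2*y**2 + 10*y - 8) dy = 9.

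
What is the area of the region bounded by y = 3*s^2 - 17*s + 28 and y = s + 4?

Set the curves equal: 3*s^2 - 17*s + 28 = s + 4, so 3*s^2 - 18*s + 24 = 0, which factors as 3*(s - 4)*(s - 2) = 0. The curves meet at s = 2, 4.
On [2, 4], y = s + 4 is on top; that piece has area ∫[2,4] (-(3*s^2 - 18*s + 24)) ds = 4.

4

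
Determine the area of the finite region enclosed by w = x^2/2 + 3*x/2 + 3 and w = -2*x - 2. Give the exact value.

9/4

Set the curves equal: x^2/2 + 3*x/2 + 3 = -2*x - 2, so x^2/2 + 7*x/2 + 5 = 0, which factors as (x + 2)*(x + 5)/2 = 0. The curves meet at x = -5, -2.
On [-5, -2], w = -2*x - 2 is on top; that piece has area ∫[-5,-2] (-(x^2/2 + 7*x/2 + 5)) dx = 9/4.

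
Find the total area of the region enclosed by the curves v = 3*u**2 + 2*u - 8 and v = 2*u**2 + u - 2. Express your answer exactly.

Set the curves equal: 3*u**2 + 2*u - 8 = 2*u**2 + u - 2, so u**2 + u - 6 = 0, which factors as (u - 2)*(u + 3) = 0. The curves meet at u = -3, 2.
On [-3, 2], v = 2*u**2 + u - 2 is on top; that piece has area ∫[-3,2] (-(u**2 + u - 6)) du = 125/6.

125/6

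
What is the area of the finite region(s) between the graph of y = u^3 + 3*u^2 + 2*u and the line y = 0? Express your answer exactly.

The curve meets the u-axis where u^3 + 3*u^2 + 2*u = 0, i.e. u*(u + 1)*(u + 2) = 0, at u = -2, -1, 0.
On [-2, -1] the curve lies above the axis; ∫[-2,-1] (u^3 + 3*u^2 + 2*u) du = 1/4, giving area 1/4.
On [-1, 0] the curve lies below the axis; ∫[-1,0] (u^3 + 3*u^2 + 2*u) du = -1/4, giving area 1/4.
Total area = 1/4 + 1/4 = 1/2.

1/2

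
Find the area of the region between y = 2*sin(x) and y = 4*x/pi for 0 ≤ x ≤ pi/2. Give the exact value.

2 - pi/2

On [0, pi/2], (2*sin(x)) - (4*x/pi) = -4*x/pi + 2*sin(x) is ≥ 0 throughout, so the area is a single integral of |-4*x/pi + 2*sin(x)|.
∫[0,pi/2] (-4*x/pi + 2*sin(x)) dx = 2 - pi/2.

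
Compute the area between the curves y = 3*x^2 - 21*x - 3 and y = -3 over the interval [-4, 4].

336

The difference (3*x^2 - 21*x - 3) - (-3) = 3*x^2 - 21*x changes sign at x = 0 inside [-4, 4], so split the integral there.
∫[-4,0] (3*x^2 - 21*x) dx = 232.
∫[0,4] (3*x^2 - 21*x) dx = -104; the area of that piece is 104.
Total area = 232 + 104 = 336.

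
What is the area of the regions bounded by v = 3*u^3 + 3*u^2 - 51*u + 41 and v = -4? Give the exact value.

Set the curves equal: 3*u^3 + 3*u^2 - 51*u + 41 = -4, so 3*u^3 + 3*u^2 - 51*u + 45 = 0, which factors as 3*(u - 3)*(u - 1)*(u + 5) = 0. The curves meet at u = -5, 1, 3.
On [-5, 1], v = 3*u^3 + 3*u^2 - 51*u + 41 is on top; that piece has area ∫[-5,1] (3*u^3 + 3*u^2 - 51*u + 45) du = 540.
On [1, 3], v = -4 is on top; that piece has area ∫[1,3] (-(3*u^3 + 3*u^2 - 51*u + 45)) du = 28.
Total enclosed area = 540 + 28 = 568.

568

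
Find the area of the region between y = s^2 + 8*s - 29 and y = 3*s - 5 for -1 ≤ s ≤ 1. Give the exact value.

On [-1, 1], (s^2 + 8*s - 29) - (3*s - 5) = s^2 + 5*s - 24 is ≤ 0 throughout, so the area is a single integral of |s^2 + 5*s - 24|.
∫[-1,1] (s^2 + 5*s - 24) ds = -142/3; the area of that piece is 142/3.

142/3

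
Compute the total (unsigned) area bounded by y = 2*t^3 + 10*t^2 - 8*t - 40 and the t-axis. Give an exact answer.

937/6

The curve meets the t-axis where 2*t^3 + 10*t^2 - 8*t - 40 = 0, i.e. 2*(t - 2)*(t + 2)*(t + 5) = 0, at t = -5, -2, 2.
On [-5, -2] the curve lies above the axis; ∫[-5,-2] (2*t^3 + 10*t^2 - 8*t - 40) dt = 99/2, giving area 99/2.
On [-2, 2] the curve lies below the axis; ∫[-2,2] (2*t^3 + 10*t^2 - 8*t - 40) dt = -320/3, giving area 320/3.
Total area = 99/2 + 320/3 = 937/6.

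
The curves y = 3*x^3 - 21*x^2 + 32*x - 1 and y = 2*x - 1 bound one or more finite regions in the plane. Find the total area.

Set the curves equal: 3*x^3 - 21*x^2 + 32*x - 1 = 2*x - 1, so 3*x^3 - 21*x^2 + 30*x = 0, which factors as 3*x*(x - 5)*(x - 2) = 0. The curves meet at x = 0, 2, 5.
On [0, 2], y = 3*x^3 - 21*x^2 + 32*x - 1 is on top; that piece has area ∫[0,2] (3*x^3 - 21*x^2 + 30*x) dx = 16.
On [2, 5], y = 2*x - 1 is on top; that piece has area ∫[2,5] (-(3*x^3 - 21*x^2 + 30*x)) dx = 189/4.
Total enclosed area = 16 + 189/4 = 253/4.

253/4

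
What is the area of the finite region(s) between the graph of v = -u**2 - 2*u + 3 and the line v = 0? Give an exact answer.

32/3

The curve meets the u-axis where -u**2 - 2*u + 3 = 0, i.e. -(u - 1)*(u + 3) = 0, at u = -3, 1.
On [-3, 1] the curve lies above the axis; ∫[-3,1] (-u**2 - 2*u + 3) du = 32/3, giving area 32/3.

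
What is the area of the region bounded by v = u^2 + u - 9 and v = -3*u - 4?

Set the curves equal: u^2 + u - 9 = -3*u - 4, so u^2 + 4*u - 5 = 0, which factors as (u - 1)*(u + 5) = 0. The curves meet at u = -5, 1.
On [-5, 1], v = -3*u - 4 is on top; that piece has area ∫[-5,1] (-(u^2 + 4*u - 5)) du = 36.

36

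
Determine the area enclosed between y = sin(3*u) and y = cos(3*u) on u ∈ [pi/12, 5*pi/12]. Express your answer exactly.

2*sqrt(2)/3

On [pi/12, 5*pi/12], (sin(3*u)) - (cos(3*u)) = sin(3*u) - cos(3*u) is ≥ 0 throughout, so the area is a single integral of |sin(3*u) - cos(3*u)|.
∫[pi/12,5*pi/12] (sin(3*u) - cos(3*u)) du = 2*sqrt(2)/3.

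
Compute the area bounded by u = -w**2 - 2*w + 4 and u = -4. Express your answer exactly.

36

Both boundary curves give u as a function of w, so integrate with respect to w. Setting them equal: -w**2 - 2*w + 8 = 0, i.e. -(w - 2)*(w + 4) = 0, so they meet at w = -4, 2.
For w in [-4, 2], u = -w**2 - 2*w + 4 is on the right; area = ∫[-4,2] (-w**2 - 2*w + 8) dw = 36.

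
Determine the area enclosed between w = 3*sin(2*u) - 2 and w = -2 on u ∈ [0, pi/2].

3

On [0, pi/2], (3*sin(2*u) - 2) - (-2) = 3*sin(2*u) is ≥ 0 throughout, so the area is a single integral of |3*sin(2*u)|.
∫[0,pi/2] (3*sin(2*u)) du = 3.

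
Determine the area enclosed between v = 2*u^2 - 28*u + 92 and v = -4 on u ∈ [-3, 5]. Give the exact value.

On [-3, 5], (2*u^2 - 28*u + 92) - (-4) = 2*u^2 - 28*u + 96 is ≥ 0 throughout, so the area is a single integral of |2*u^2 - 28*u + 96|.
∫[-3,5] (2*u^2 - 28*u + 96) du = 1936/3.

1936/3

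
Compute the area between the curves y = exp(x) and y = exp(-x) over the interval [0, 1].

-2 + exp(-1) + exp(1)

On [0, 1], (exp(x)) - (exp(-x)) = exp(x) - exp(-x) is ≥ 0 throughout, so the area is a single integral of |exp(x) - exp(-x)|.
∫[0,1] (exp(x) - exp(-x)) dx = -2 + exp(-1) + exp(1).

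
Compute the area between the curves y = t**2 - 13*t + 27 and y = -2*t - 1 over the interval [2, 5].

59/6

The difference (t**2 - 13*t + 27) - (-2*t - 1) = t**2 - 11*t + 28 changes sign at t = 4 inside [2, 5], so split the integral there.
∫[2,4] (t**2 - 11*t + 28) dt = 26/3.
∫[4,5] (t**2 - 11*t + 28) dt = -7/6; the area of that piece is 7/6.
Total area = 26/3 + 7/6 = 59/6.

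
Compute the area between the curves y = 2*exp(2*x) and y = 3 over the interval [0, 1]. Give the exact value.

-5 - 7*log(2)/2 + log(6)/2 + 5*log(3)/2 + exp(2)

The difference (2*exp(2*x)) - (3) = 2*exp(2*x) - 3 changes sign at x = -log(2)/2 + log(3)/2 inside [0, 1], so split the integral there.
∫[0,-log(2)/2 + log(3)/2] (2*exp(2*x) - 3) dx = log(2*sqrt(6)/9) + 1/2; the area of that piece is -1/2 + log(3*sqrt(6)/4).
∫[-log(2)/2 + log(3)/2,1] (2*exp(2*x) - 3) dx = -9/2 - 3*log(2)/2 + 3*log(3)/2 + exp(2).
Total area = (-1/2 + log(3*sqrt(6)/4)) + (-9/2 - 3*log(2)/2 + 3*log(3)/2 + exp(2)) = -5 - 7*log(2)/2 + log(6)/2 + 5*log(3)/2 + exp(2).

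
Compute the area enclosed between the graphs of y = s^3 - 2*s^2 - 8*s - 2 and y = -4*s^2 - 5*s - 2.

Set the curves equal: s^3 - 2*s^2 - 8*s - 2 = -4*s^2 - 5*s - 2, so s^3 + 2*s^2 - 3*s = 0, which factors as s*(s - 1)*(s + 3) = 0. The curves meet at s = -3, 0, 1.
On [-3, 0], y = s^3 - 2*s^2 - 8*s - 2 is on top; that piece has area ∫[-3,0] (s^3 + 2*s^2 - 3*s) ds = 45/4.
On [0, 1], y = -4*s^2 - 5*s - 2 is on top; that piece has area ∫[0,1] (-(s^3 + 2*s^2 - 3*s)) ds = 7/12.
Total enclosed area = 45/4 + 7/12 = 71/6.

71/6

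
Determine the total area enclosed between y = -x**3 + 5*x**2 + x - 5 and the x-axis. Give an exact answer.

The curve meets the x-axis where -x**3 + 5*x**2 + x - 5 = 0, i.e. -(x - 5)*(x - 1)*(x + 1) = 0, at x = -1, 1, 5.
On [-1, 1] the curve lies below the axis; ∫[-1,1] (-x**3 + 5*x**2 + x - 5) dx = -20/3, giving area 20/3.
On [1, 5] the curve lies above the axis; ∫[1,5] (-x**3 + 5*x**2 + x - 5) dx = 128/3, giving area 128/3.
Total area = 20/3 + 128/3 = 148/3.

148/3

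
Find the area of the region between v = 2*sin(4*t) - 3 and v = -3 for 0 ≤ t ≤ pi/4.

On [0, pi/4], (2*sin(4*t) - 3) - (-3) = 2*sin(4*t) is ≥ 0 throughout, so the area is a single integral of |2*sin(4*t)|.
∫[0,pi/4] (2*sin(4*t)) dt = 1.

1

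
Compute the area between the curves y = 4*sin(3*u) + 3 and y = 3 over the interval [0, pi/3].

8/3

On [0, pi/3], (4*sin(3*u) + 3) - (3) = 4*sin(3*u) is ≥ 0 throughout, so the area is a single integral of |4*sin(3*u)|.
∫[0,pi/3] (4*sin(3*u)) du = 8/3.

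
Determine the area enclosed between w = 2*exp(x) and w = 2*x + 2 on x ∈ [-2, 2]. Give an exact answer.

-8 - 2*exp(-2) + 2*exp(2)

On [-2, 2], (2*exp(x)) - (2*x + 2) = -2*x + 2*exp(x) - 2 is ≥ 0 throughout, so the area is a single integral of |-2*x + 2*exp(x) - 2|.
∫[-2,2] (-2*x + 2*exp(x) - 2) dx = -8 - 2*exp(-2) + 2*exp(2).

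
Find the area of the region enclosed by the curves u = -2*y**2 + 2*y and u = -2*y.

Both boundary curves give u as a function of y, so integrate with respect to y. Setting them equal: -2*y**2 + 4*y = 0, i.e. -2*y*(y - 2) = 0, so they meet at y = 0, 2.
For y in [0, 2], u = -2*y**2 + 2*y is on the right; area = ∫[0,2] (-2*y**2 + 4*y) dy = 8/3.

8/3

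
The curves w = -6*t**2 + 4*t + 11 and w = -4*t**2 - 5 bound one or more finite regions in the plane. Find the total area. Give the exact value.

Set the curves equal: -6*t**2 + 4*t + 11 = -4*t**2 - 5, so -2*t**2 + 4*t + 16 = 0, which factors as -2*(t - 4)*(t + 2) = 0. The curves meet at t = -2, 4.
On [-2, 4], w = -6*t**2 + 4*t + 11 is on top; that piece has area ∫[-2,4] (-2*t**2 + 4*t + 16) dt = 72.

72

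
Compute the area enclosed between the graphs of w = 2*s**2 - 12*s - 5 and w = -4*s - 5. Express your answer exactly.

64/3

Set the curves equal: 2*s**2 - 12*s - 5 = -4*s - 5, so 2*s**2 - 8*s = 0, which factors as 2*s*(s - 4) = 0. The curves meet at s = 0, 4.
On [0, 4], w = -4*s - 5 is on top; that piece has area ∫[0,4] (-(2*s**2 - 8*s)) ds = 64/3.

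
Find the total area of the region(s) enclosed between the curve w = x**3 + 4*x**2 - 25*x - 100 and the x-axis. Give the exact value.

4019/6

The curve meets the x-axis where x**3 + 4*x**2 - 25*x - 100 = 0, i.e. (x - 5)*(x + 4)*(x + 5) = 0, at x = -5, -4, 5.
On [-5, -4] the curve lies above the axis; ∫[-5,-4] (x**3 + 4*x**2 - 25*x - 100) dx = 19/12, giving area 19/12.
On [-4, 5] the curve lies below the axis; ∫[-4,5] (x**3 + 4*x**2 - 25*x - 100) dx = -2673/4, giving area 2673/4.
Total area = 19/12 + 2673/4 = 4019/6.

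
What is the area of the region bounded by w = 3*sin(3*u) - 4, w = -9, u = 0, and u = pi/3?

On [0, pi/3], (3*sin(3*u) - 4) - (-9) = 3*sin(3*u) + 5 is ≥ 0 throughout, so the area is a single integral of |3*sin(3*u) + 5|.
∫[0,pi/3] (3*sin(3*u) + 5) du = 2 + 5*pi/3.

2 + 5*pi/3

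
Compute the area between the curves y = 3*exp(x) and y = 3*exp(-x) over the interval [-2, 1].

The difference (3*exp(x)) - (3*exp(-x)) = 3*exp(x) - 3*exp(-x) changes sign at x = 0 inside [-2, 1], so split the integral there.
∫[-2,0] (3*exp(x) - 3*exp(-x)) dx = -3*exp(2) - 3*exp(-2) + 6; the area of that piece is -6 + 3*exp(-2) + 3*exp(2).
∫[0,1] (3*exp(x) - 3*exp(-x)) dx = -6 + 3*exp(-1) + 3*exp(1).
Total area = (-6 + 3*exp(-2) + 3*exp(2)) + (-6 + 3*exp(-1) + 3*exp(1)) = -12 + 3*exp(-2) + 3*exp(-1) + 3*exp(1) + 3*exp(2).

-12 + 3*exp(-2) + 3*exp(-1) + 3*exp(1) + 3*exp(2)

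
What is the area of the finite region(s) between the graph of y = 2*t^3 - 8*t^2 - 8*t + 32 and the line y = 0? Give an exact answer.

The curve meets the t-axis where 2*t^3 - 8*t^2 - 8*t + 32 = 0, i.e. 2*(t - 4)*(t - 2)*(t + 2) = 0, at t = -2, 2, 4.
On [-2, 2] the curve lies above the axis; ∫[-2,2] (2*t^3 - 8*t^2 - 8*t + 32) dt = 256/3, giving area 256/3.
On [2, 4] the curve lies below the axis; ∫[2,4] (2*t^3 - 8*t^2 - 8*t + 32) dt = -40/3, giving area 40/3.
Total area = 256/3 + 40/3 = 296/3.

296/3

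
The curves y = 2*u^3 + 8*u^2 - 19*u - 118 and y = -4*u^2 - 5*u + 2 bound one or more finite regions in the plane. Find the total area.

517

Set the curves equal: 2*u^3 + 8*u^2 - 19*u - 118 = -4*u^2 - 5*u + 2, so 2*u^3 + 12*u^2 - 14*u - 120 = 0, which factors as 2*(u - 3)*(u + 4)*(u + 5) = 0. The curves meet at u = -5, -4, 3.
On [-5, -4], y = 2*u^3 + 8*u^2 - 19*u - 118 is on top; that piece has area ∫[-5,-4] (2*u^3 + 12*u^2 - 14*u - 120) du = 5/2.
On [-4, 3], y = -4*u^2 - 5*u + 2 is on top; that piece has area ∫[-4,3] (-(2*u^3 + 12*u^2 - 14*u - 120)) du = 1029/2.
Total enclosed area = 5/2 + 1029/2 = 517.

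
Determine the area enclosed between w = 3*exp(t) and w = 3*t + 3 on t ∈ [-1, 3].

On [-1, 3], (3*exp(t)) - (3*t + 3) = -3*t + 3*exp(t) - 3 is ≥ 0 throughout, so the area is a single integral of |-3*t + 3*exp(t) - 3|.
∫[-1,3] (-3*t + 3*exp(t) - 3) dt = -24 - 3*exp(-1) + 3*exp(3).

-24 - 3*exp(-1) + 3*exp(3)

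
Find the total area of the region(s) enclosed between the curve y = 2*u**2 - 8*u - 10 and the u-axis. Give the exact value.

The curve meets the u-axis where 2*u**2 - 8*u - 10 = 0, i.e. 2*(u - 5)*(u + 1) = 0, at u = -1, 5.
On [-1, 5] the curve lies below the axis; ∫[-1,5] (2*u**2 - 8*u - 10) du = -72, giving area 72.

72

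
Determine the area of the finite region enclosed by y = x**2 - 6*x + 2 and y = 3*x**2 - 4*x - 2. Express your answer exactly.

9

Set the curves equal: x**2 - 6*x + 2 = 3*x**2 - 4*x - 2, so -2*x**2 - 2*x + 4 = 0, which factors as -2*(x - 1)*(x + 2) = 0. The curves meet at x = -2, 1.
On [-2, 1], y = x**2 - 6*x + 2 is on top; that piece has area ∫[-2,1] (-2*x**2 - 2*x + 4) dx = 9.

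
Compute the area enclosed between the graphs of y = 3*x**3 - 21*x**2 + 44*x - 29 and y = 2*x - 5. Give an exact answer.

Set the curves equal: 3*x**3 - 21*x**2 + 44*x - 29 = 2*x - 5, so 3*x**3 - 21*x**2 + 42*x - 24 = 0, which factors as 3*(x - 4)*(x - 2)*(x - 1) = 0. The curves meet at x = 1, 2, 4.
On [1, 2], y = 3*x**3 - 21*x**2 + 44*x - 29 is on top; that piece has area ∫[1,2] (3*x**3 - 21*x**2 + 42*x - 24) dx = 5/4.
On [2, 4], y = 2*x - 5 is on top; that piece has area ∫[2,4] (-(3*x**3 - 21*x**2 + 42*x - 24)) dx = 8.
Total enclosed area = 5/4 + 8 = 37/4.

37/4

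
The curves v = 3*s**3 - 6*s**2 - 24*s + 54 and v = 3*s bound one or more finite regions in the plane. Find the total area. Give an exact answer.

443/2

Set the curves equal: 3*s**3 - 6*s**2 - 24*s + 54 = 3*s, so 3*s**3 - 6*s**2 - 27*s + 54 = 0, which factors as 3*(s - 3)*(s - 2)*(s + 3) = 0. The curves meet at s = -3, 2, 3.
On [-3, 2], v = 3*s**3 - 6*s**2 - 24*s + 54 is on top; that piece has area ∫[-3,2] (3*s**3 - 6*s**2 - 27*s + 54) ds = 875/4.
On [2, 3], v = 3*s is on top; that piece has area ∫[2,3] (-(3*s**3 - 6*s**2 - 27*s + 54)) ds = 11/4.
Total enclosed area = 875/4 + 11/4 = 443/2.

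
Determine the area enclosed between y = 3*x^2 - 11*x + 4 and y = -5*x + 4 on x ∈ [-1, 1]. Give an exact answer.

The difference (3*x^2 - 11*x + 4) - (-5*x + 4) = 3*x^2 - 6*x changes sign at x = 0 inside [-1, 1], so split the integral there.
∫[-1,0] (3*x^2 - 6*x) dx = 4.
∫[0,1] (3*x^2 - 6*x) dx = -2; the area of that piece is 2.
Total area = 4 + 2 = 6.

6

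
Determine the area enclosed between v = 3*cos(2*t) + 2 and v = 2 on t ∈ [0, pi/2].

3

The difference (3*cos(2*t) + 2) - (2) = 3*cos(2*t) changes sign at t = pi/4 inside [0, pi/2], so split the integral there.
∫[0,pi/4] (3*cos(2*t)) dt = 3/2.
∫[pi/4,pi/2] (3*cos(2*t)) dt = -3/2; the area of that piece is 3/2.
Total area = 3/2 + 3/2 = 3.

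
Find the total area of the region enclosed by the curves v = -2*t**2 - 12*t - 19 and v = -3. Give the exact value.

8/3

Set the curves equal: -2*t**2 - 12*t - 19 = -3, so -2*t**2 - 12*t - 16 = 0, which factors as -2*(t + 2)*(t + 4) = 0. The curves meet at t = -4, -2.
On [-4, -2], v = -2*t**2 - 12*t - 19 is on top; that piece has area ∫[-4,-2] (-2*t**2 - 12*t - 16) dt = 8/3.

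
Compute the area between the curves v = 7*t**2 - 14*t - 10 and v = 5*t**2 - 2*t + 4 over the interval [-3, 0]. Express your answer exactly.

The difference (7*t**2 - 14*t - 10) - (5*t**2 - 2*t + 4) = 2*t**2 - 12*t - 14 changes sign at t = -1 inside [-3, 0], so split the integral there.
∫[-3,-1] (2*t**2 - 12*t - 14) dt = 112/3.
∫[-1,0] (2*t**2 - 12*t - 14) dt = -22/3; the area of that piece is 22/3.
Total area = 112/3 + 22/3 = 134/3.

134/3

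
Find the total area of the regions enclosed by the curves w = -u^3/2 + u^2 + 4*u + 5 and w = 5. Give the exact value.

74/3

Set the curves equal: -u^3/2 + u^2 + 4*u + 5 = 5, so -u^3/2 + u^2 + 4*u = 0, which factors as -u*(u - 4)*(u + 2)/2 = 0. The curves meet at u = -2, 0, 4.
On [-2, 0], w = 5 is on top; that piece has area ∫[-2,0] (-(-u^3/2 + u^2 + 4*u)) du = 10/3.
On [0, 4], w = -u^3/2 + u^2 + 4*u + 5 is on top; that piece has area ∫[0,4] (-u^3/2 + u^2 + 4*u) du = 64/3.
Total enclosed area = 10/3 + 64/3 = 74/3.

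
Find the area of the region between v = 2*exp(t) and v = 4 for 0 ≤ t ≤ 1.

The difference (2*exp(t)) - (4) = 2*exp(t) - 4 changes sign at t = log(2) inside [0, 1], so split the integral there.
∫[0,log(2)] (2*exp(t) - 4) dt = 2 - log(16); the area of that piece is -2 + log(16).
∫[log(2),1] (2*exp(t) - 4) dt = -8 + 4*log(2) + 2*exp(1).
Total area = (-2 + log(16)) + (-8 + 4*log(2) + 2*exp(1)) = -10 + 2*exp(1) + 8*log(2).

-10 + 2*exp(1) + 8*log(2)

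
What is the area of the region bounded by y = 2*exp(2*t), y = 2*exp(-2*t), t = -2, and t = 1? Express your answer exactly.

The difference (2*exp(2*t)) - (2*exp(-2*t)) = 2*exp(2*t) - 2*exp(-2*t) changes sign at t = 0 inside [-2, 1], so split the integral there.
∫[-2,0] (2*exp(2*t) - 2*exp(-2*t)) dt = -exp(4) - exp(-4) + 2; the area of that piece is -2 + exp(-4) + exp(4).
∫[0,1] (2*exp(2*t) - 2*exp(-2*t)) dt = -2 + exp(-2) + exp(2).
Total area = (-2 + exp(-4) + exp(4)) + (-2 + exp(-2) + exp(2)) = -4 + exp(-4) + exp(-2) + exp(2) + exp(4).

-4 + exp(-4) + exp(-2) + exp(2) + exp(4)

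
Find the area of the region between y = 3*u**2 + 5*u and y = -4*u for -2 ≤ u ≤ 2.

The difference (3*u**2 + 5*u) - (-4*u) = 3*u**2 + 9*u changes sign at u = 0 inside [-2, 2], so split the integral there.
∫[-2,0] (3*u**2 + 9*u) du = -10; the area of that piece is 10.
∫[0,2] (3*u**2 + 9*u) du = 26.
Total area = 10 + 26 = 36.

36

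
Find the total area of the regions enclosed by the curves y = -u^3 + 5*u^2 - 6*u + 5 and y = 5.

37/12

Set the curves equal: -u^3 + 5*u^2 - 6*u + 5 = 5, so -u^3 + 5*u^2 - 6*u = 0, which factors as -u*(u - 3)*(u - 2) = 0. The curves meet at u = 0, 2, 3.
On [0, 2], y = 5 is on top; that piece has area ∫[0,2] (-(-u^3 + 5*u^2 - 6*u)) du = 8/3.
On [2, 3], y = -u^3 + 5*u^2 - 6*u + 5 is on top; that piece has area ∫[2,3] (-u^3 + 5*u^2 - 6*u) du = 5/12.
Total enclosed area = 8/3 + 5/12 = 37/12.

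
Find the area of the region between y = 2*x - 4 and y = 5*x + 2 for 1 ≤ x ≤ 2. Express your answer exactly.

21/2

On [1, 2], (2*x - 4) - (5*x + 2) = -3*x - 6 is ≤ 0 throughout, so the area is a single integral of |-3*x - 6|.
∫[1,2] (-3*x - 6) dx = -21/2; the area of that piece is 21/2.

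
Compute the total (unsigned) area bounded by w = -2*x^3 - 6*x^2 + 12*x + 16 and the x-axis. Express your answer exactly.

81

The curve meets the x-axis where -2*x^3 - 6*x^2 + 12*x + 16 = 0, i.e. -2*(x - 2)*(x + 1)*(x + 4) = 0, at x = -4, -1, 2.
On [-4, -1] the curve lies below the axis; ∫[-4,-1] (-2*x^3 - 6*x^2 + 12*x + 16) dx = -81/2, giving area 81/2.
On [-1, 2] the curve lies above the axis; ∫[-1,2] (-2*x^3 - 6*x^2 + 12*x + 16) dx = 81/2, giving area 81/2.
Total area = 81/2 + 81/2 = 81.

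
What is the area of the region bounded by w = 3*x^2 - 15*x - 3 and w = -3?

Set the curves equal: 3*x^2 - 15*x - 3 = -3, so 3*x^2 - 15*x = 0, which factors as 3*x*(x - 5) = 0. The curves meet at x = 0, 5.
On [0, 5], w = -3 is on top; that piece has area ∫[0,5] (-(3*x^2 - 15*x)) dx = 125/2.

125/2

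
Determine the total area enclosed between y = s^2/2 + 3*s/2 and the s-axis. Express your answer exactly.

9/4

The curve meets the s-axis where s^2/2 + 3*s/2 = 0, i.e. s*(s + 3)/2 = 0, at s = -3, 0.
On [-3, 0] the curve lies below the axis; ∫[-3,0] (s^2/2 + 3*s/2) ds = -9/4, giving area 9/4.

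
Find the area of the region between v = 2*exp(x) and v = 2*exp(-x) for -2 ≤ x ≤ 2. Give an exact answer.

The difference (2*exp(x)) - (2*exp(-x)) = 2*exp(x) - 2*exp(-x) changes sign at x = 0 inside [-2, 2], so split the integral there.
∫[-2,0] (2*exp(x) - 2*exp(-x)) dx = -2*exp(2) - 2*exp(-2) + 4; the area of that piece is -4 + 2*exp(-2) + 2*exp(2).
∫[0,2] (2*exp(x) - 2*exp(-x)) dx = -4 + 2*exp(-2) + 2*exp(2).
Total area = (-4 + 2*exp(-2) + 2*exp(2)) + (-4 + 2*exp(-2) + 2*exp(2)) = -8 + 4*exp(-2) + 4*exp(2).

-8 + 4*exp(-2) + 4*exp(2)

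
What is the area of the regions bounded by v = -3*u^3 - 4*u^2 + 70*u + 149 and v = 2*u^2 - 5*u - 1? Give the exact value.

Set the curves equal: -3*u^3 - 4*u^2 + 70*u + 149 = 2*u^2 - 5*u - 1, so -3*u^3 - 6*u^2 + 75*u + 150 = 0, which factors as -3*(u - 5)*(u + 2)*(u + 5) = 0. The curves meet at u = -5, -2, 5.
On [-5, -2], v = 2*u^2 - 5*u - 1 is on top; that piece has area ∫[-5,-2] (-(-3*u^3 - 6*u^2 + 75*u + 150)) du = 459/4.
On [-2, 5], v = -3*u^3 - 4*u^2 + 70*u + 149 is on top; that piece has area ∫[-2,5] (-3*u^3 - 6*u^2 + 75*u + 150) du = 4459/4.
Total enclosed area = 459/4 + 4459/4 = 2459/2.

2459/2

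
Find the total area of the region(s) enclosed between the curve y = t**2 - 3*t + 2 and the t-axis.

The curve meets the t-axis where t**2 - 3*t + 2 = 0, i.e. (t - 2)*(t - 1) = 0, at t = 1, 2.
On [1, 2] the curve lies below the axis; ∫[1,2] (t**2 - 3*t + 2) dt = -1/6, giving area 1/6.

1/6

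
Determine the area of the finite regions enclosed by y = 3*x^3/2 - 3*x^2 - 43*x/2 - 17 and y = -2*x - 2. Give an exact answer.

Set the curves equal: 3*x^3/2 - 3*x^2 - 43*x/2 - 17 = -2*x - 2, so 3*x^3/2 - 3*x^2 - 39*x/2 - 15 = 0, which factors as 3*(x - 5)*(x + 1)*(x + 2)/2 = 0. The curves meet at x = -2, -1, 5.
On [-2, -1], y = 3*x^3/2 - 3*x^2 - 43*x/2 - 17 is on top; that piece has area ∫[-2,-1] (3*x^3/2 - 3*x^2 - 39*x/2 - 15) dx = 13/8.
On [-1, 5], y = -2*x - 2 is on top; that piece has area ∫[-1,5] (-(3*x^3/2 - 3*x^2 - 39*x/2 - 15)) dx = 216.
Total enclosed area = 13/8 + 216 = 1741/8.

1741/8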